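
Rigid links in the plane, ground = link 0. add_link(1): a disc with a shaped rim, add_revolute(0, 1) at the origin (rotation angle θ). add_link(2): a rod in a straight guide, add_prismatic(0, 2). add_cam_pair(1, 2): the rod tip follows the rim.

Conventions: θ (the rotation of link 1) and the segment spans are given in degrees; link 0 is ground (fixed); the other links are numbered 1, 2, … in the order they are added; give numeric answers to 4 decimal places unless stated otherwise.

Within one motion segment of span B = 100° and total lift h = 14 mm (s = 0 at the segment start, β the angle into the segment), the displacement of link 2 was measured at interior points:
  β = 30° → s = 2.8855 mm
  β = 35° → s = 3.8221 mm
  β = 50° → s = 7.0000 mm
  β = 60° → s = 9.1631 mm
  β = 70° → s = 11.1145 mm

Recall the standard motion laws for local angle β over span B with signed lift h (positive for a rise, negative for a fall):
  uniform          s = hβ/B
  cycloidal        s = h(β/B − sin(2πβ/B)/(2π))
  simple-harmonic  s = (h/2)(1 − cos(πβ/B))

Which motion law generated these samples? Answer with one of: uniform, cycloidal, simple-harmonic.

candidates at β/B = r: uniform s = h·r (linear in β); cycloidal s = h·(r − sin(2πr)/(2π)); simple-harmonic s = (h/2)(1 − cos(πr))
β=30°: printed 2.8855 | uniform 4.2000, cycloidal 2.0809, simple-harmonic 2.8855
β=35°: printed 3.8221 | uniform 4.9000, cycloidal 3.0974, simple-harmonic 3.8221
β=50°: printed 7.0000 | uniform 7.0000, cycloidal 7.0000, simple-harmonic 7.0000
β=60°: printed 9.1631 | uniform 8.4000, cycloidal 9.7097, simple-harmonic 9.1631
β=70°: printed 11.1145 | uniform 9.8000, cycloidal 11.9191, simple-harmonic 11.1145
only one law matches every sample → simple-harmonic

simple-harmonic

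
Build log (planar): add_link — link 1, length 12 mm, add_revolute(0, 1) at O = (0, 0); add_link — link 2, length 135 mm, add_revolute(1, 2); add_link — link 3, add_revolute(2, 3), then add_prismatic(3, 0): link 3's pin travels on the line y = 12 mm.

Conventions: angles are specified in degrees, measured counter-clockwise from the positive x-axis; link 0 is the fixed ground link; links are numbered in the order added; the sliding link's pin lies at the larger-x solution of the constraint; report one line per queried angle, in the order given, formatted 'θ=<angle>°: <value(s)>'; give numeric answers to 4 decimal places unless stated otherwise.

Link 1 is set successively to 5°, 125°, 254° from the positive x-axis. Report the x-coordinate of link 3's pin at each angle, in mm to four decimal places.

geometry: r = 12 mm, L = 135 mm, e = 12 mm
θ=5°: crank pin P = (r cos θ, r sin θ) = (11.954336, 1.045869)
θ=5°: h = r sin θ − e = 1.045869 − 12 = -10.954131
θ=5°: x = r cos θ + √(L² − h²) = 11.954336 + 134.554848 = 146.509184
θ=125°: crank pin P = (r cos θ, r sin θ) = (-6.882917, 9.829825)
θ=125°: h = r sin θ − e = 9.829825 − 12 = -2.170175
θ=125°: x = r cos θ + √(L² − h²) = -6.882917 + 134.982556 = 128.099638
θ=254°: crank pin P = (r cos θ, r sin θ) = (-3.307648, -11.535140)
θ=254°: h = r sin θ − e = -11.535140 − 12 = -23.535140
θ=254°: x = r cos θ + √(L² − h²) = -3.307648 + 132.932679 = 129.625031

θ=5°: 146.5092
θ=125°: 128.0996
θ=254°: 129.6250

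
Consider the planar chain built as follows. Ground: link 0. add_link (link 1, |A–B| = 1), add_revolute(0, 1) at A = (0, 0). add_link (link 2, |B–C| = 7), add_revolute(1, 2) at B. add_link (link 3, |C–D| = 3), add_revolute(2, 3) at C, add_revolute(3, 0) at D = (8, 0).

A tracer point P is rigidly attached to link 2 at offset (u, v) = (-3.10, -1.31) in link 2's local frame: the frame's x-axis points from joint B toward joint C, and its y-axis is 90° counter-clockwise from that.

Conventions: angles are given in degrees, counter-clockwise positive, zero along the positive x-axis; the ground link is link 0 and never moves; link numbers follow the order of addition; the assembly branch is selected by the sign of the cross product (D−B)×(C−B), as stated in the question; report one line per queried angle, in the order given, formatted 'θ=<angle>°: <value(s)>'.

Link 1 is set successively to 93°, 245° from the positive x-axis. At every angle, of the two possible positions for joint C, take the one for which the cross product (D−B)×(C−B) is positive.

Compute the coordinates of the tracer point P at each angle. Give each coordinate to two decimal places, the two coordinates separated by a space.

A=(0,0), D=(8.00,0)
θ=93°: B = A + 1.00·(cos93°, sin93°) = (-0.0523, 0.9986)
θ=93°: |BD| = 8.1140
θ=93°: circle(B,7.00) ∩ circle(D,3.00): a=6.5219, h=2.5427
θ=93°:   candidates: C₊=(6.7329,2.7193) cross=20.631; C₋=(6.1070,-2.3274) cross=-20.631
θ=93°:   branch + wants cross > 0 → take C=(6.7329,2.7193) (cross=20.631)
θ=93°: ex = (C−B)/|BC| = (0.9693,0.2458); ey = (-0.2458,0.9693)
θ=93°: P = B + -3.10·ex + -1.31·ey = (-2.7352,-1.0332)
θ=245°: B = A + 1.00·(cos245°, sin245°) = (-0.4226, -0.9063)
θ=245°: |BD| = 8.4712
θ=245°: circle(B,7.00) ∩ circle(D,3.00): a=6.5965, h=2.3421
θ=245°:   candidates: C₊=(5.8855,2.1281) cross=19.841; C₋=(6.3866,-2.5292) cross=-19.841
θ=245°:   branch + wants cross > 0 → take C=(5.8855,2.1281) (cross=19.841)
θ=245°: ex = (C−B)/|BC| = (0.9012,0.4335); ey = (-0.4335,0.9012)
θ=245°: P = B + -3.10·ex + -1.31·ey = (-2.6483,-3.4306)

θ=93°: -2.74 -1.03
θ=245°: -2.65 -3.43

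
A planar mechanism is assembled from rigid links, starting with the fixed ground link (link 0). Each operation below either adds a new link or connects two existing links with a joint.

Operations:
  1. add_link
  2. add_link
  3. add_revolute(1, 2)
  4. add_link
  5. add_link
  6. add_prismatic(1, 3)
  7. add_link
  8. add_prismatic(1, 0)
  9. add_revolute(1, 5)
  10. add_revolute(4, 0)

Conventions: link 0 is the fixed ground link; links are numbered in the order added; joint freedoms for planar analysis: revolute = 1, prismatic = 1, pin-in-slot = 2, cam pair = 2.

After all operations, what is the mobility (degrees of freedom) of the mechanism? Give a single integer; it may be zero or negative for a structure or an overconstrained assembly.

L=1 J1=0 J2=0
add link → L=2 J1=0 J2=0
add link → L=3 J1=0 J2=0
R@1,2 dof=1 J1 → L=3 J1=1 J2=0
add link → L=4 J1=1 J2=0
add link → L=5 J1=1 J2=0
P@1,3 dof=1 J1 → L=5 J1=2 J2=0
add link → L=6 J1=2 J2=0
P@1,0 dof=1 J1 → L=6 J1=3 J2=0
R@1,5 dof=1 J1 → L=6 J1=4 J2=0
R@4,0 dof=1 J1 → L=6 J1=5 J2=0
M=3(L−1)−2J1−J2=3·5−2·5−0=5

M = 5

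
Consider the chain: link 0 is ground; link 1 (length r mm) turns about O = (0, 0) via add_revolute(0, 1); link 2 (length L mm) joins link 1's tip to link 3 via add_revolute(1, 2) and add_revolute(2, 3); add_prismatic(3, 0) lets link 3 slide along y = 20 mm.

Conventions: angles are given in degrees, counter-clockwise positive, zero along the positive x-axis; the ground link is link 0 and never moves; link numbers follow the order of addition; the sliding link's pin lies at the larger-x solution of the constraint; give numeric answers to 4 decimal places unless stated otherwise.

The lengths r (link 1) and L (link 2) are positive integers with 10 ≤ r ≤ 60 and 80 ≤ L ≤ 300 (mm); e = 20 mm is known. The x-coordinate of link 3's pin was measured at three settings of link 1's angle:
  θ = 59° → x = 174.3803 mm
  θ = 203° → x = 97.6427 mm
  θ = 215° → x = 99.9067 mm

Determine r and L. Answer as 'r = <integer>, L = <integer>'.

constraint per measurement: (x − r cos θ)² + (r sin θ − e)² = L²
subtracting the θ₁ and θ₂ equations cancels the r² and L² terms:
r = (x₁² − x₂²) / (2[(x₁cos θ₁ + e sin θ₁) − (x₂cos θ₂ + e sin θ₂)]) = 51.0000 → r = 51
L² = (x₁ − r cos θ₁)² + (r sin θ₁ − e)² = 22499.9933 → L = 150.0000 → L = 150
check at θ₃=215°: x = 99.9067 (printed 99.9067) ✓

r = 51, L = 150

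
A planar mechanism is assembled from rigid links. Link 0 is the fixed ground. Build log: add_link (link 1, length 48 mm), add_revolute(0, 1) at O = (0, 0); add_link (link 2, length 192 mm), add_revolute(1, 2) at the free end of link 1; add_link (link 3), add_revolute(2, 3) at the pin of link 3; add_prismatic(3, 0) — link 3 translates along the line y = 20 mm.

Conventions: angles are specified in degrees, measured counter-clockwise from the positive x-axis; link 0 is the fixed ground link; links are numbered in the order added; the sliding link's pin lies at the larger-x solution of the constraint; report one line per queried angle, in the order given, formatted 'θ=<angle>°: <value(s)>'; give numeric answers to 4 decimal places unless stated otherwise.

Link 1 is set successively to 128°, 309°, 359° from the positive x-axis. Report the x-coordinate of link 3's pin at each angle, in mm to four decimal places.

geometry: r = 48 mm, L = 192 mm, e = 20 mm
θ=128°: crank pin P = (r cos θ, r sin θ) = (-29.551751, 37.824516)
θ=128°: h = r sin θ − e = 37.824516 − 20 = 17.824516
θ=128°: x = r cos θ + √(L² − h²) = -29.551751 + 191.170831 = 161.619080
θ=309°: crank pin P = (r cos θ, r sin θ) = (30.207379, -37.303006)
θ=309°: h = r sin θ − e = -37.303006 − 20 = -57.303006
θ=309°: x = r cos θ + √(L² − h²) = 30.207379 + 183.249462 = 213.456841
θ=359°: crank pin P = (r cos θ, r sin θ) = (47.992689, -0.837716)
θ=359°: h = r sin θ − e = -0.837716 − 20 = -20.837716
θ=359°: x = r cos θ + √(L² − h²) = 47.992689 + 190.865894 = 238.858584

θ=128°: 161.6191
θ=309°: 213.4568
θ=359°: 238.8586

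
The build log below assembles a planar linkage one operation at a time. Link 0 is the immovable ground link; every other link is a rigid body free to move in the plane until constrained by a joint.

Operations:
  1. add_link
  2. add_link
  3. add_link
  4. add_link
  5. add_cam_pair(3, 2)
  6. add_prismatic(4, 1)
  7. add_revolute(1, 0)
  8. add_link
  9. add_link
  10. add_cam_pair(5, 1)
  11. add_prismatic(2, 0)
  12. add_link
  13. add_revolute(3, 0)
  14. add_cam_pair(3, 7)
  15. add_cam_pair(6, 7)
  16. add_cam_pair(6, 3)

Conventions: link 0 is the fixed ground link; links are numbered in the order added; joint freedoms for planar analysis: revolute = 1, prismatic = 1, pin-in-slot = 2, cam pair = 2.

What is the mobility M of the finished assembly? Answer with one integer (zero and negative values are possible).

link 0 = ground. State L|J1|J2 = 1|0|0
+link1  2|0|0
+link2  3|0|0
+link3  4|0|0
+link4  5|0|0
C(3,2) f=2→J2  5|0|1
P(4,1) f=1→J1  5|1|1
R(1,0) f=1→J1  5|2|1
+link5  6|2|1
+link6  7|2|1
C(5,1) f=2→J2  7|2|2
P(2,0) f=1→J1  7|3|2
+link7  8|3|2
R(3,0) f=1→J1  8|4|2
C(3,7) f=2→J2  8|4|3
C(6,7) f=2→J2  8|4|4
C(6,3) f=2→J2  8|4|5
M = 3(8−1)−2·4−5 = 21−8−5 = 8

M = 8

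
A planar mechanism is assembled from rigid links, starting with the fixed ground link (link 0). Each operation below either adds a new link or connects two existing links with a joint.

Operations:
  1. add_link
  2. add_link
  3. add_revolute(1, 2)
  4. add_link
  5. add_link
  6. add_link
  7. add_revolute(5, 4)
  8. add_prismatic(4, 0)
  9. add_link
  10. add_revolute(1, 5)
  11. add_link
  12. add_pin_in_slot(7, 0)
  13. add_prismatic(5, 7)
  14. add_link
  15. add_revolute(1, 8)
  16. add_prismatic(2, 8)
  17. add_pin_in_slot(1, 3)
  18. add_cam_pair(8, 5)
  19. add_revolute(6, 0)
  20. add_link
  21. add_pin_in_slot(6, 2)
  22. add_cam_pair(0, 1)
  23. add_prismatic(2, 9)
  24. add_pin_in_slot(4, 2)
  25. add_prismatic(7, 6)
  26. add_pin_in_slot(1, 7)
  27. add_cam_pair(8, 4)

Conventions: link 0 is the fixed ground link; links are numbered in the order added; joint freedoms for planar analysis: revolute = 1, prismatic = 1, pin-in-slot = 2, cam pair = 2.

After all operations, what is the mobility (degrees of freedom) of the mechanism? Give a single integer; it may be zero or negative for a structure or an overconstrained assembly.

L=1 J1=0 J2=0
add link → L=2 J1=0 J2=0
add link → L=3 J1=0 J2=0
R@1,2 dof=1 J1 → L=3 J1=1 J2=0
add link → L=4 J1=1 J2=0
add link → L=5 J1=1 J2=0
add link → L=6 J1=1 J2=0
R@5,4 dof=1 J1 → L=6 J1=2 J2=0
P@4,0 dof=1 J1 → L=6 J1=3 J2=0
add link → L=7 J1=3 J2=0
R@1,5 dof=1 J1 → L=7 J1=4 J2=0
add link → L=8 J1=4 J2=0
PS@7,0 dof=2 J2 → L=8 J1=4 J2=1
P@5,7 dof=1 J1 → L=8 J1=5 J2=1
add link → L=9 J1=5 J2=1
R@1,8 dof=1 J1 → L=9 J1=6 J2=1
P@2,8 dof=1 J1 → L=9 J1=7 J2=1
PS@1,3 dof=2 J2 → L=9 J1=7 J2=2
C@8,5 dof=2 J2 → L=9 J1=7 J2=3
R@6,0 dof=1 J1 → L=9 J1=8 J2=3
add link → L=10 J1=8 J2=3
PS@6,2 dof=2 J2 → L=10 J1=8 J2=4
C@0,1 dof=2 J2 → L=10 J1=8 J2=5
P@2,9 dof=1 J1 → L=10 J1=9 J2=5
PS@4,2 dof=2 J2 → L=10 J1=9 J2=6
P@7,6 dof=1 J1 → L=10 J1=10 J2=6
PS@1,7 dof=2 J2 → L=10 J1=10 J2=7
C@8,4 dof=2 J2 → L=10 J1=10 J2=8
M=3(L−1)−2J1−J2=3·9−2·10−8=-1

M = -1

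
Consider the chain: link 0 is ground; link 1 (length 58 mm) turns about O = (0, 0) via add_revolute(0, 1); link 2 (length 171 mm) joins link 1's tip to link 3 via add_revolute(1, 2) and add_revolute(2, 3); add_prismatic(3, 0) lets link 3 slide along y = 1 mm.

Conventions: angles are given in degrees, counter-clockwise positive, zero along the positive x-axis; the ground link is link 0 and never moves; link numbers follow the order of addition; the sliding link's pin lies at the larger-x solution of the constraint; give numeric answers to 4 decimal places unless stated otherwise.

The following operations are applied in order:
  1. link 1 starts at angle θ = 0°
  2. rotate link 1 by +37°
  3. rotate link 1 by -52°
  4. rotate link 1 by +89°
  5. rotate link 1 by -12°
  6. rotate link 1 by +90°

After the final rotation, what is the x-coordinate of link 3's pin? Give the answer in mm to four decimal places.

geometry: r = 58 mm, L = 171 mm, e = 1 mm; θ starts at 0°
rotate link 1 by +37°: θ ← 0° +37° = 37°
rotate link 1 by -52°: θ ← 37° -52° = -15°
rotate link 1 by +89°: θ ← -15° +89° = 74°
rotate link 1 by -12°: θ ← 74° -12° = 62°
rotate link 1 by +90°: θ ← 62° +90° = 152°
crank pin P = (r cos θ, r sin θ) = (-51.210960, 27.229351)
h = r sin θ − e = 27.229351 − 1 = 26.229351
x = r cos θ + √(L² − h²) = -51.210960 + 168.976392 = 117.765432

117.7654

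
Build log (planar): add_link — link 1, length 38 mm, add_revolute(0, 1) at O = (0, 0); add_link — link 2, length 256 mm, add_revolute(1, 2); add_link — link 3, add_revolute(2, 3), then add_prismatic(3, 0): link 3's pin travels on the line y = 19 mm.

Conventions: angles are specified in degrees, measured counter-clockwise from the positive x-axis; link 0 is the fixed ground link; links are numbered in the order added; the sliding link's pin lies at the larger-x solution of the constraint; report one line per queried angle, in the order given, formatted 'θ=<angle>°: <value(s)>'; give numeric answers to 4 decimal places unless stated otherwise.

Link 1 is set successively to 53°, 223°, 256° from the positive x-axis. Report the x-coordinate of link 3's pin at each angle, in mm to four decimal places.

geometry: r = 38 mm, L = 256 mm, e = 19 mm
θ=53°: crank pin P = (r cos θ, r sin θ) = (22.868971, 30.348149)
θ=53°: h = r sin θ − e = 30.348149 − 19 = 11.348149
θ=53°: x = r cos θ + √(L² − h²) = 22.868971 + 255.748352 = 278.617323
θ=223°: crank pin P = (r cos θ, r sin θ) = (-27.791441, -25.915938)
θ=223°: h = r sin θ − e = -25.915938 − 19 = -44.915938
θ=223°: x = r cos θ + √(L² − h²) = -27.791441 + 252.028884 = 224.237444
θ=256°: crank pin P = (r cos θ, r sin θ) = (-9.193032, -36.871238)
θ=256°: h = r sin θ − e = -36.871238 − 19 = -55.871238
θ=256°: x = r cos θ + √(L² − h²) = -9.193032 + 249.828751 = 240.635719

θ=53°: 278.6173
θ=223°: 224.2374
θ=256°: 240.6357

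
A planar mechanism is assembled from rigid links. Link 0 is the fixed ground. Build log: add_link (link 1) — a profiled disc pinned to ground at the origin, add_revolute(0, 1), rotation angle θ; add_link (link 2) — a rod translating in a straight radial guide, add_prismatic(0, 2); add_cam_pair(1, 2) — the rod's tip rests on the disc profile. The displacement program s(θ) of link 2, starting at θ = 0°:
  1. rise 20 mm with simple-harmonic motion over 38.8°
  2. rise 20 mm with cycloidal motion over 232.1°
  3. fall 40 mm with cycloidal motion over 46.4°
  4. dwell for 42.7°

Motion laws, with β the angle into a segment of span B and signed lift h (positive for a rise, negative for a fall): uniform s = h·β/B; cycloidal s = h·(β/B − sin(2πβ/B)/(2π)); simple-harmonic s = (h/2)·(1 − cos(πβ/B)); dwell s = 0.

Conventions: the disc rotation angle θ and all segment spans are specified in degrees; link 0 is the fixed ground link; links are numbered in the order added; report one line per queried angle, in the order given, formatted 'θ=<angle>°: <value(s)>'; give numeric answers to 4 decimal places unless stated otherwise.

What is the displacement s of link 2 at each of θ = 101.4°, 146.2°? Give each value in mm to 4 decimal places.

seg 1 [0°–38.8°] simple-harmonic, h=20: full span → s += 20 → s = 20.0000
seg 2 [38.8°–270.9°] cycloidal, h=20: θ=101.4° here. β=62.6, B=232.1. 20·(0.2697 − sin(2π·0.2697)/(2π)) = 2.2355 → s = 22.2355
seg 2 [38.8°–270.9°] cycloidal, h=20: θ=146.2° here. β=107.4, B=232.1. 20·(0.4627 − sin(2π·0.4627)/(2π)) = 8.5161 → s = 28.5161

θ=101.4°: 22.2355
θ=146.2°: 28.5161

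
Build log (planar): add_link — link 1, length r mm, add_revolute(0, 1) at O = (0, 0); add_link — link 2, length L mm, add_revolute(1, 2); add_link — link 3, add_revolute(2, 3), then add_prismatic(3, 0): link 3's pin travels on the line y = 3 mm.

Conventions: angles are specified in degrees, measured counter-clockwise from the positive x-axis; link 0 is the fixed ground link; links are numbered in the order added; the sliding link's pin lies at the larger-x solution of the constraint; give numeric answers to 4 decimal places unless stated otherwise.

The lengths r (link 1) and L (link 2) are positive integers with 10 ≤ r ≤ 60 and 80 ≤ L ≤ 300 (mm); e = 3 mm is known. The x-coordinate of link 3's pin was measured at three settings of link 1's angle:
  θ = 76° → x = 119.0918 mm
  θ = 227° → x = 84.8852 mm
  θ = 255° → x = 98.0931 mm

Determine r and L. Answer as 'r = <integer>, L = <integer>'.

constraint per measurement: (x − r cos θ)² + (r sin θ − e)² = L²
subtracting the θ₁ and θ₂ equations cancels the r² and L² terms:
r = (x₁² − x₂²) / (2[(x₁cos θ₁ + e sin θ₁) − (x₂cos θ₂ + e sin θ₂)]) = 38.0000 → r = 38
L² = (x₁ − r cos θ₁)² + (r sin θ₁ − e)² = 13224.9999 → L = 115.0000 → L = 115
check at θ₃=255°: x = 98.0931 (printed 98.0931) ✓

r = 38, L = 115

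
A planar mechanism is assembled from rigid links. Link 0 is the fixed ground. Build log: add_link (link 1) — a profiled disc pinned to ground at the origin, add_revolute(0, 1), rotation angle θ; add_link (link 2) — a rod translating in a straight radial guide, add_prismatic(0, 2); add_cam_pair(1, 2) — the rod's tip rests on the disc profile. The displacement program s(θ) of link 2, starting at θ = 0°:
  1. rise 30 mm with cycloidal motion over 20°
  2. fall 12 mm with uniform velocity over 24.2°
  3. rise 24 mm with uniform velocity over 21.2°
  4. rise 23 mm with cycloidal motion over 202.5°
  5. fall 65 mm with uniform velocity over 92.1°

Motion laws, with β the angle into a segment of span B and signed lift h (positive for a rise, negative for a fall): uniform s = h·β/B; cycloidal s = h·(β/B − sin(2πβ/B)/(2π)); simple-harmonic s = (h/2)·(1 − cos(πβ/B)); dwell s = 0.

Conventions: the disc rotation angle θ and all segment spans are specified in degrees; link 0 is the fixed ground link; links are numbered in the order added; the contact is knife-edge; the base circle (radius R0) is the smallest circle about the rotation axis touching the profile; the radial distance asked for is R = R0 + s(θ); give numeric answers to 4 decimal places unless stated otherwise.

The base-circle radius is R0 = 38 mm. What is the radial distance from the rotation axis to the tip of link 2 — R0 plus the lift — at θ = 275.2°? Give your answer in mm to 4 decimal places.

seg 1 [0°–20°] cycloidal, h=30: full span → s += 30 → s = 30.0000
seg 2 [20°–44.2°] uniform, h=-12: full span → s += -12 → s = 18.0000
seg 3 [44.2°–65.4°] uniform, h=24: full span → s += 24 → s = 42.0000
seg 4 [65.4°–267.9°] cycloidal, h=23: full span → s += 23 → s = 65.0000
seg 5 [267.9°–360°] uniform, h=-65: θ=275.2° here. β=7.3, B=92.1. -65·7.3/92.1 = -5.1520 → s = 59.8480
R = R0 + s = 38 + 59.8480 = 97.8480

97.8480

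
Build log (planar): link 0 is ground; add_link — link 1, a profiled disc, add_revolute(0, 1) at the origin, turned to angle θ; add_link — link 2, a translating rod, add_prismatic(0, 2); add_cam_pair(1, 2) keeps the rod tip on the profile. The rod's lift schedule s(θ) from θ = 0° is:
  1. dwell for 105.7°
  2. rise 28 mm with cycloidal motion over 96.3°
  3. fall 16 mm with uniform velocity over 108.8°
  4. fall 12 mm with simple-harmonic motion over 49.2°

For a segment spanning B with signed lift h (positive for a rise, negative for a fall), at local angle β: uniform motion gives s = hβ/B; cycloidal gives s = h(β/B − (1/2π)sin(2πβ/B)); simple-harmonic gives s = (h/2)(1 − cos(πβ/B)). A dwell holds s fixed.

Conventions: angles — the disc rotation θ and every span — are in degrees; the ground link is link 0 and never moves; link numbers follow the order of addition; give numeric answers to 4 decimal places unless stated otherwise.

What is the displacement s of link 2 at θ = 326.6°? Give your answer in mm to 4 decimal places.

seg 1 [0°–105.7°] dwell: s stays 0.0000
seg 2 [105.7°–202°] cycloidal, h=28: full span → s += 28 → s = 28.0000
seg 3 [202°–310.8°] uniform, h=-16: full span → s += -16 → s = 12.0000
seg 4 [310.8°–360°] simple-harmonic, h=-12: θ=326.6° here. β=15.8, B=49.2. -12/2·(1 − cos(π·0.3211)) = -2.8032 → s = 9.1968

9.1968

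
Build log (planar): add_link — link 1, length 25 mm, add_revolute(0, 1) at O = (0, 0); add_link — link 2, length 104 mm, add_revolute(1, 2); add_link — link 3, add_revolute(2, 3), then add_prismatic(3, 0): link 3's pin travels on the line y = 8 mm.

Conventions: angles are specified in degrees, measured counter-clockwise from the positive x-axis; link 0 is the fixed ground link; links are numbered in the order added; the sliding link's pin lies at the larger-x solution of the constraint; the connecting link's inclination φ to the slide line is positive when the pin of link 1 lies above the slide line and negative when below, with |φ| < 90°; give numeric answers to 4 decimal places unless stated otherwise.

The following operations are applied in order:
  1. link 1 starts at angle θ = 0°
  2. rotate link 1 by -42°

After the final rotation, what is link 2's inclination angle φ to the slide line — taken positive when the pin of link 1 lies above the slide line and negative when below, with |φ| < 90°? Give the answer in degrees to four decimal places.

geometry: r = 25 mm, L = 104 mm, e = 8 mm; θ starts at 0°
rotate link 1 by -42°: θ ← 0° -42° = -42°
h = r sin θ − e = -16.728265 − 8 = -24.728265
sin φ = h / L = -24.728265 / 104 = -0.23777178
φ = arcsin(-0.23777178) = -13.755066°

-13.7551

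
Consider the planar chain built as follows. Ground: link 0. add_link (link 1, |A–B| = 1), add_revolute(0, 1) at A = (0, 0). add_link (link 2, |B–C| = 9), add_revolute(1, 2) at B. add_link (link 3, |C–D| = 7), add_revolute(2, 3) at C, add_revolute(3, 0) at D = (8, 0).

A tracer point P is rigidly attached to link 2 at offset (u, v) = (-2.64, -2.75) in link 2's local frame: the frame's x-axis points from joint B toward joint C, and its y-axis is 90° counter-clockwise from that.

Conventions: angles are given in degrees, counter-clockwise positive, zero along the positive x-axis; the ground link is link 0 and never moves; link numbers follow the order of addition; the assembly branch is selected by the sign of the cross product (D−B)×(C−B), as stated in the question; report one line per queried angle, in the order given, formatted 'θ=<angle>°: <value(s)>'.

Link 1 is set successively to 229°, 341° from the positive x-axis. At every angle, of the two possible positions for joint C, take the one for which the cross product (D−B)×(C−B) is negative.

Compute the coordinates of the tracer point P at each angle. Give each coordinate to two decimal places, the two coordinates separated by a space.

A=(0,0), D=(8.00,0)
θ=229°: B = A + 1.00·(cos229°, sin229°) = (-0.6561, -0.7547)
θ=229°: |BD| = 8.6889
θ=229°: circle(B,9.00) ∩ circle(D,7.00): a=6.1859, h=6.5372
θ=229°:   candidates: C₊=(4.9386,6.2951) cross=56.801; C₋=(6.0743,-6.7299) cross=-56.801
θ=229°:   branch - wants cross < 0 → take C=(6.0743,-6.7299) (cross=-56.801)
θ=229°: ex = (C−B)/|BC| = (0.7478,-0.6639); ey = (0.6639,0.7478)
θ=229°: P = B + -2.64·ex + -2.75·ey = (-4.4560,-1.0585)
θ=341°: B = A + 1.00·(cos341°, sin341°) = (0.9455, -0.3256)
θ=341°: |BD| = 7.0620
θ=341°: circle(B,9.00) ∩ circle(D,7.00): a=5.7966, h=6.8847
θ=341°:   candidates: C₊=(6.4186,6.8190) cross=48.620; C₋=(7.0534,-6.9357) cross=-48.620
θ=341°:   branch - wants cross < 0 → take C=(7.0534,-6.9357) (cross=-48.620)
θ=341°: ex = (C−B)/|BC| = (0.6787,-0.7345); ey = (0.7345,0.6787)
θ=341°: P = B + -2.64·ex + -2.75·ey = (-2.8659,-0.2529)

θ=229°: -4.46 -1.06
θ=341°: -2.87 -0.25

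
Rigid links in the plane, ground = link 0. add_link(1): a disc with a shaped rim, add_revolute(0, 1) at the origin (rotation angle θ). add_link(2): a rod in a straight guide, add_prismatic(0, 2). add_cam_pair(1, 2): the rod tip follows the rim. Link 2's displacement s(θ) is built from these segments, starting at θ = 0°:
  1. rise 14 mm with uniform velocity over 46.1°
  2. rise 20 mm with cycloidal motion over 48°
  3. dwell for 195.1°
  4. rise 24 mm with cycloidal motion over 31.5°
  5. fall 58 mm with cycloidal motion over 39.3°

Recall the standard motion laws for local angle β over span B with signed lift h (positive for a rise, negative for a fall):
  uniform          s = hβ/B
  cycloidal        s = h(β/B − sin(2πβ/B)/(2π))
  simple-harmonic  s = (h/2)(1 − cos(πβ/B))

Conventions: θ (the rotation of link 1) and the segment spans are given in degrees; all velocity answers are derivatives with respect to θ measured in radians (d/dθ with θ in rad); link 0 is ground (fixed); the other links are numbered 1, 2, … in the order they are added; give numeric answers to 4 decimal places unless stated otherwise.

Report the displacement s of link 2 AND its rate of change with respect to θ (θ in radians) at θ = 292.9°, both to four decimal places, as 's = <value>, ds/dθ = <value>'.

segment 1 (0° to 46.1°, uniform, h = 14) is passed completely: s = 0.0000 + (14) = 14.0000
segment 2 (46.1° to 94.1°, cycloidal, h = 20) is passed completely: s = 14.0000 + (20) = 34.0000
segment 3 (94.1° to 289.2°, dwell): s unchanged at 34.0000
θ = 292.9° falls in segment 4 (289.2° to 320.7°, cycloidal, h = 24): β = 292.9 − 289.2 = 3.7°, B = 31.5°; Δs = 24·(0.1175 − sin(2π·0.1175)/(2π)) = 0.2490; s = 34.0000 + 0.2490 = 34.2490
velocity in seg [289.2°–320.7°] (cycloidal), θ in radians: β = 3.7° = 0.0646 rad, B = 31.5° = 0.5498 rad; ds/dθ = (h/B)(1 − cos(2πβ/B)) = (24/0.5498)(1 − cos(2π·0.1175)) = 11.358801 mm/rad

s = 34.2490, ds/dθ = 11.3588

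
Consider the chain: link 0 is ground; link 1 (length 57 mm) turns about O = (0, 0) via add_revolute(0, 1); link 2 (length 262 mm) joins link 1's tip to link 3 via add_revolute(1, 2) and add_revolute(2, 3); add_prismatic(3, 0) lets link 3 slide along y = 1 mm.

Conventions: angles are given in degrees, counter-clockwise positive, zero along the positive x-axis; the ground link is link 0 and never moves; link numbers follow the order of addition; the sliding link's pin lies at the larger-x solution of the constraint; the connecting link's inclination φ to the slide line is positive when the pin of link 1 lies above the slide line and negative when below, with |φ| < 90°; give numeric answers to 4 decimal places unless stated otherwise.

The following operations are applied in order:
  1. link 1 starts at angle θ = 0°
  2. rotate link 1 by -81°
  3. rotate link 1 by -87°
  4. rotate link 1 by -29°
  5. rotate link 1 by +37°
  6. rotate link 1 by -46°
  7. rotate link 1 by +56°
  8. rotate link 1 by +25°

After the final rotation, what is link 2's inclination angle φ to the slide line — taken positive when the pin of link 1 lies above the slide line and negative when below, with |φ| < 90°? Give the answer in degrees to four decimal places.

geometry: r = 57 mm, L = 262 mm, e = 1 mm; θ starts at 0°
rotate link 1 by -81°: θ ← 0° -81° = -81°
rotate link 1 by -87°: θ ← -81° -87° = -168°
rotate link 1 by -29°: θ ← -168° -29° = -197°
rotate link 1 by +37°: θ ← -197° +37° = -160°
rotate link 1 by -46°: θ ← -160° -46° = -206°
rotate link 1 by +56°: θ ← -206° +56° = -150°
rotate link 1 by +25°: θ ← -150° +25° = -125°
h = r sin θ − e = -46.691667 − 1 = -47.691667
sin φ = h / L = -47.691667 / 262 = -0.18202926
φ = arcsin(-0.18202926) = -10.487981°

-10.4880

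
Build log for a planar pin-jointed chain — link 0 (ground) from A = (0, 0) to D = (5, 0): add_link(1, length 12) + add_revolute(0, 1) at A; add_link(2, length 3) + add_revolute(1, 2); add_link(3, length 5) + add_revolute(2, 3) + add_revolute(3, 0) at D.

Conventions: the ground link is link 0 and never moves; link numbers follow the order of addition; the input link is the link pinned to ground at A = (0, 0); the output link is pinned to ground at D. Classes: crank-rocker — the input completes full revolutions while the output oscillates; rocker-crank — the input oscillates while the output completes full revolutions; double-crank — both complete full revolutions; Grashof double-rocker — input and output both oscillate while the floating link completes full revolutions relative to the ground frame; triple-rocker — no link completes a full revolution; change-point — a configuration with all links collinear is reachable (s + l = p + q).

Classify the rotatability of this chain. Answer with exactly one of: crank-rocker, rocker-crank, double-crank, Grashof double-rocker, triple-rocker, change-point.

lengths: ground=5, input=12, coupler=3, output=5
sorted: s=3 (shortest), l=12 (longest), p+q=10
s + l = 15 vs p + q = 10
s + l > p + q → non-Grashof → no link fully rotates → triple-rocker

triple-rocker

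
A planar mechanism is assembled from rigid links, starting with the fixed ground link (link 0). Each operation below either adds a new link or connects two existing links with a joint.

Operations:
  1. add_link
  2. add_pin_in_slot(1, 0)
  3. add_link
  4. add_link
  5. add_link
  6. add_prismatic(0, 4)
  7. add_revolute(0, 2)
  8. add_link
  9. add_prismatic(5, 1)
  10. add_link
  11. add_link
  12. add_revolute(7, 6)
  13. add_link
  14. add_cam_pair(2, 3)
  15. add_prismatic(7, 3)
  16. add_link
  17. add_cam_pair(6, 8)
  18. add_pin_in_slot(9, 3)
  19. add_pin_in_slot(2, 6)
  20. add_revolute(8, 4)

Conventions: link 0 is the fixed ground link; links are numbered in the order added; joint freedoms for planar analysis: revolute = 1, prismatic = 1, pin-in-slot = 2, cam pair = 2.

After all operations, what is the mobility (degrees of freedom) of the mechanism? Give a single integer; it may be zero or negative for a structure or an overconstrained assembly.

ground; <1,0,0>
#1 <2,0,0>
PS:1↔0 J2 <2,0,1>
#2 <3,0,1>
#3 <4,0,1>
#4 <5,0,1>
P:0↔4 J1 <5,1,1>
R:0↔2 J1 <5,2,1>
#5 <6,2,1>
P:5↔1 J1 <6,3,1>
#6 <7,3,1>
#7 <8,3,1>
R:7↔6 J1 <8,4,1>
#8 <9,4,1>
C:2↔3 J2 <9,4,2>
P:7↔3 J1 <9,5,2>
#9 <10,5,2>
C:6↔8 J2 <10,5,3>
PS:9↔3 J2 <10,5,4>
PS:2↔6 J2 <10,5,5>
R:8↔4 J1 <10,6,5>
3×9 − 2×6 − 1×5 = 10

M = 10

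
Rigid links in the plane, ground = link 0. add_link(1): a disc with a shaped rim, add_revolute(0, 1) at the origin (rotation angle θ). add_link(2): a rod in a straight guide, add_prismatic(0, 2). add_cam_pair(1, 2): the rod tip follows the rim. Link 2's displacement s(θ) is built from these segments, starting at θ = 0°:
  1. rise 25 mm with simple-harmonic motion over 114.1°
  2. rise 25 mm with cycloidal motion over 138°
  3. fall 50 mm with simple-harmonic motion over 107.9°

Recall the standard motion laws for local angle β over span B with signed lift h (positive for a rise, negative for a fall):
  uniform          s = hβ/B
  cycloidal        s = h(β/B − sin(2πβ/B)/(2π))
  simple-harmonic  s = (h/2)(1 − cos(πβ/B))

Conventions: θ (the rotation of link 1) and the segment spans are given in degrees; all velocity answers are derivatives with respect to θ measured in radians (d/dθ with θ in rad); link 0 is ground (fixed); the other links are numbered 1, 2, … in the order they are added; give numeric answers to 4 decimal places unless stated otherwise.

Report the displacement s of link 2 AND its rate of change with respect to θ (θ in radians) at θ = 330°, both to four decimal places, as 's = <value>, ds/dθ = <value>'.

segment 1 (0° to 114.1°, simple-harmonic, h = 25) is passed completely: s = 0.0000 + (25) = 25.0000
segment 2 (114.1° to 252.1°, cycloidal, h = 25) is passed completely: s = 25.0000 + (25) = 50.0000
θ = 330° falls in segment 3 (252.1° to 360°, simple-harmonic, h = -50): β = 330 − 252.1 = 77.9°, B = 107.9°; Δs = -50/2·(1 − cos(π·0.7220)) = -41.0542; s = 50.0000 − 41.0542 = 8.9458
velocity in seg [252.1°–360°] (simple-harmonic), θ in radians: β = 77.9° = 1.3596 rad, B = 107.9° = 1.8832 rad; ds/dθ = (πh/(2B)) sin(πβ/B) = (π·(-50)/(2·1.8832)) sin(π·0.7220) = -31.969771 mm/rad

s = 8.9458, ds/dθ = -31.9698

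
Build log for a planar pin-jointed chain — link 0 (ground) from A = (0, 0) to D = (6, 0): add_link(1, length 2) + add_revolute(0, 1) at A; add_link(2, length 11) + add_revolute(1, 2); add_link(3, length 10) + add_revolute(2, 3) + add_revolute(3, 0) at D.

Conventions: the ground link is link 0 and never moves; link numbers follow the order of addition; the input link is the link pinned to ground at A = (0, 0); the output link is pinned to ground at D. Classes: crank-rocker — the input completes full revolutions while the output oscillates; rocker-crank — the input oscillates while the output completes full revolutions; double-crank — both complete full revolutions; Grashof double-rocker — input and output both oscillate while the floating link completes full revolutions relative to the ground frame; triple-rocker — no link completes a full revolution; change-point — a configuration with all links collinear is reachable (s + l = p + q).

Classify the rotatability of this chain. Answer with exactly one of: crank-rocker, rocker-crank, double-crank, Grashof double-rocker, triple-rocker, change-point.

lengths: ground=6, input=2, coupler=11, output=10
sorted: s=2 (shortest), l=11 (longest), p+q=16
s + l = 13 vs p + q = 16
s + l < p + q (Grashof) with shortest = input link → crank-rocker

crank-rocker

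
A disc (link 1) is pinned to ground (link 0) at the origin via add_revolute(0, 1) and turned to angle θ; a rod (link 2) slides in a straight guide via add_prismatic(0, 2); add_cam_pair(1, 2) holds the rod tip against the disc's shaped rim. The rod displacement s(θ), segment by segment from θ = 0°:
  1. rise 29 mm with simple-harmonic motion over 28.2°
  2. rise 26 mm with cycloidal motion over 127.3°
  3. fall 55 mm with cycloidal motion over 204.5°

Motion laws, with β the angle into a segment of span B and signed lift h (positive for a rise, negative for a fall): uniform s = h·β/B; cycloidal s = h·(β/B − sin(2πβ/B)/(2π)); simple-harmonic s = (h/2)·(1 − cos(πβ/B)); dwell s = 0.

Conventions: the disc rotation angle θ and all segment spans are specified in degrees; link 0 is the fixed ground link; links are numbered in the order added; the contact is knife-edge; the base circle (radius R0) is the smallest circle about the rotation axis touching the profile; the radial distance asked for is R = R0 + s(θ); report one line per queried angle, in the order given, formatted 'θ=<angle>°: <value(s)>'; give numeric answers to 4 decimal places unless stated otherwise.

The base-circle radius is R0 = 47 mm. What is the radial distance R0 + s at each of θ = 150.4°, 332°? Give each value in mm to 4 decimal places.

segment 1 (0° to 28.2°, simple-harmonic, h = 29) is passed completely: s = 0.0000 + (29) = 29.0000
θ = 150.4° falls in segment 2 (28.2° to 155.5°, cycloidal, h = 26): β = 150.4 − 28.2 = 122.2°, B = 127.3°; Δs = 26·(0.9599 − sin(2π·0.9599)/(2π)) = 25.9890; s = 29.0000 + 25.9890 = 54.9890
segment 2 (28.2° to 155.5°, cycloidal, h = 26) is passed completely: s = 29.0000 + (26) = 55.0000
θ = 332° falls in segment 3 (155.5° to 360°, cycloidal, h = -55): β = 332 − 155.5 = 176.5°, B = 204.5°; Δs = -55·(0.8631 − sin(2π·0.8631)/(2π)) = -54.1049; s = 55.0000 − 54.1049 = 0.8951
θ=150.4°: R = R0 + s = 47 + 54.9890 = 101.9890
θ=332°: R = R0 + s = 47 + 0.8951 = 47.8951

θ=150.4°: 101.9890
θ=332°: 47.8951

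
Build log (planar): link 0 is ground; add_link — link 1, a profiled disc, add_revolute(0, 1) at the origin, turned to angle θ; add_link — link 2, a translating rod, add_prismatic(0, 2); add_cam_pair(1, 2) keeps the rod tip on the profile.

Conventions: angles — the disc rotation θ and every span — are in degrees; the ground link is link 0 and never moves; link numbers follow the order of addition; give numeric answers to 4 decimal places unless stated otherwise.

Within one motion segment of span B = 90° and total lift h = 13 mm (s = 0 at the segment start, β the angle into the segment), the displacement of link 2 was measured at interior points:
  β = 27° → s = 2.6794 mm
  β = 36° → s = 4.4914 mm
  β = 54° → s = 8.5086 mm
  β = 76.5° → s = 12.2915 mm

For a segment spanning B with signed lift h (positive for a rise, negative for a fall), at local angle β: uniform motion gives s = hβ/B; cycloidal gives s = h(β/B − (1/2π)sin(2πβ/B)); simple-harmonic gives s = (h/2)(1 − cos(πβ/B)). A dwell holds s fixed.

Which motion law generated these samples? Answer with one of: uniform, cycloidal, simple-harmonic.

candidates at β/B = r: uniform s = h·r (linear in β); cycloidal s = h·(r − sin(2πr)/(2π)); simple-harmonic s = (h/2)(1 − cos(πr))
β=27°: printed 2.6794 | uniform 3.9000, cycloidal 1.9323, simple-harmonic 2.6794
β=36°: printed 4.4914 | uniform 5.2000, cycloidal 3.9839, simple-harmonic 4.4914
β=54°: printed 8.5086 | uniform 7.8000, cycloidal 9.0161, simple-harmonic 8.5086
β=76.5°: printed 12.2915 | uniform 11.0500, cycloidal 12.7239, simple-harmonic 12.2915
only one law matches every sample → simple-harmonic

simple-harmonic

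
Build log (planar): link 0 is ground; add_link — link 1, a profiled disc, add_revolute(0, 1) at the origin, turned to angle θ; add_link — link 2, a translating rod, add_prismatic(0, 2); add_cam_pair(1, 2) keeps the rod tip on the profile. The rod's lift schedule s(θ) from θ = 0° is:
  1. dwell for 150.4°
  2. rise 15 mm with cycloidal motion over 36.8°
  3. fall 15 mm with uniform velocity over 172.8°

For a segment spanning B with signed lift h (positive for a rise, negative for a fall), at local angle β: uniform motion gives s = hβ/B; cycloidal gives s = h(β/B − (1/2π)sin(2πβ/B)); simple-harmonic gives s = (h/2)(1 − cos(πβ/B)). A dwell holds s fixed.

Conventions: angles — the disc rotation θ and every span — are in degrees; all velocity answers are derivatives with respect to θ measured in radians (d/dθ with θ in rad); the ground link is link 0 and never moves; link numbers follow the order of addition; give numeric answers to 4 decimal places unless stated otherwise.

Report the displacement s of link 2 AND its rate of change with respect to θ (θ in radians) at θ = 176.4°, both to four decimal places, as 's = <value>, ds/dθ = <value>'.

seg 1 [0°–150.4°] dwell: s stays 0.0000
seg 2 [150.4°–187.2°] cycloidal, h=15: θ=176.4° here. β=26, B=36.8. 15·(0.7065 − sin(2π·0.7065)/(2π)) = 12.8966 → s = 12.8966
velocity in seg [150.4°–187.2°] (cycloidal), θ in radians: β = 26° = 0.4538 rad, B = 36.8° = 0.6423 rad; ds/dθ = (h/B)(1 − cos(2πβ/B)) = (15/0.6423)(1 − cos(2π·0.7065)) = 29.655161 mm/rad

s = 12.8966, ds/dθ = 29.6552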